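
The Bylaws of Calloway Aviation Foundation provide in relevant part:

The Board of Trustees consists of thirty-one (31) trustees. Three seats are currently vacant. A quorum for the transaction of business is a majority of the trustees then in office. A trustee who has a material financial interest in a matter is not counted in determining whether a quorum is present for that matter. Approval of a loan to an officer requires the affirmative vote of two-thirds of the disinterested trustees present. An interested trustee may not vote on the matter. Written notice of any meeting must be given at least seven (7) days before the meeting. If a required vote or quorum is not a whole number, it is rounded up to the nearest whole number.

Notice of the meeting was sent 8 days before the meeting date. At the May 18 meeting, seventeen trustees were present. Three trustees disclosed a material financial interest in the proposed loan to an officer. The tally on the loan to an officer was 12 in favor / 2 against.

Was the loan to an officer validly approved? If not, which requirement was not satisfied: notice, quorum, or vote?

Invalid — quorum requirement not satisfied.

Notice: 8 days given; 7 required (8 ≥ 7). Satisfied.
Quorum: 17 present, but the 3 interested trustees do not count, leaving 14. Quorum is 15. Not satisfied.
Vote: the loan to an officer requires two-thirds of the disinterested trustees present (17 − 3 = 14). 2/3 of 14 = 9.33, rounded up to 10, so 10 affirmative votes are needed; 12 voted in favor. Satisfied. (Moot — without a quorum no business can be validly transacted.)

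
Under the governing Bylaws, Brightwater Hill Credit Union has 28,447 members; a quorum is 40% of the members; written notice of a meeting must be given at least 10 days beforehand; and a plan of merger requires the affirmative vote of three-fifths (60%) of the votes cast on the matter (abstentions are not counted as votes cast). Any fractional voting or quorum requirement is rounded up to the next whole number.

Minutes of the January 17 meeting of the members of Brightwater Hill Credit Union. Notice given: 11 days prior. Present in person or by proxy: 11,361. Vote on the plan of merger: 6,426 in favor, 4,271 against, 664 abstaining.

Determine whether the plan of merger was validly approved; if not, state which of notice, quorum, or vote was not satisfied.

Invalid — quorum requirement not satisfied.

Notice: 11 days given; 10 required. Satisfied.
Quorum: 40% of 28,447 = 11,378.80, rounded up to 11,379; 11,361 present. Not satisfied.
Vote: requires three-fifths of the votes cast (11,361 − 664 abstaining = 10,697); 3/5 of 10697 = 6418.20, rounded up to 6419, so 6,419 needed; 6,426 in favor. Satisfied.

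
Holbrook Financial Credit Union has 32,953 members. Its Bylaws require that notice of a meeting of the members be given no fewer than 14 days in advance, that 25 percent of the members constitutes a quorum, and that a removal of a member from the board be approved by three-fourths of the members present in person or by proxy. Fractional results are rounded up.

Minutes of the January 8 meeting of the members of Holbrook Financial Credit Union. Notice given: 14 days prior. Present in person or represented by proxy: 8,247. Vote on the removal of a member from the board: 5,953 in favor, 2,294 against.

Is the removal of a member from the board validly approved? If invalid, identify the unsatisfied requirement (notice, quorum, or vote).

Notice: 14 days given; 14 required. Satisfied.
Quorum: 25% of 32,953 = 8,238.25, rounded up to 8,239; 8,247 present. Satisfied.
Vote: requires three-fourths of those present (8,247); 3/4 of 8247 = 6185.25, rounded up to 6186, so 6,186 needed; 5,953 in favor. Not satisfied.

Invalid — vote requirement not satisfied.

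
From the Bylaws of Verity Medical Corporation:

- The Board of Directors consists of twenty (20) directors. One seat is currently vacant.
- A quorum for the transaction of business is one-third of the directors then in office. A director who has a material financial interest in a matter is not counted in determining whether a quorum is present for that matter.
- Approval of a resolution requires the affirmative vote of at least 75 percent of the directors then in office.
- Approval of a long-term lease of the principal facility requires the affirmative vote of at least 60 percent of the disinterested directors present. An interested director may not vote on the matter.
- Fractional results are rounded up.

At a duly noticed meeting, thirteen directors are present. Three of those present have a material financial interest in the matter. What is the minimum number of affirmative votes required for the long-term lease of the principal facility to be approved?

The long-term lease of the principal facility requires three-fifths of the disinterested directors present (13 − 3 = 10).
3/5 of 10 = 6.

6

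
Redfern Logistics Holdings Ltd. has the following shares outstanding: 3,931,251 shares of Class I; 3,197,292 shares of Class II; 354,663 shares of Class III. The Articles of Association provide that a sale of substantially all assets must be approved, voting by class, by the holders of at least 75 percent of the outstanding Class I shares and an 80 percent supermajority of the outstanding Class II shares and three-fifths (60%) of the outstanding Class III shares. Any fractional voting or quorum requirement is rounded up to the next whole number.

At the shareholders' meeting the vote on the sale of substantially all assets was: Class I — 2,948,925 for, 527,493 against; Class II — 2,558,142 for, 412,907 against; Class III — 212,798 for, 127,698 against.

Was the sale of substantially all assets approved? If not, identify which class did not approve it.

Approved — every class gave the required vote.

Class I: 3/4 of 3931251 = 2948438.25, rounded up to 2948439; 2,948,439 required, 2,948,925 in favor — approved.
Class II: 4/5 of 3197292 = 2557833.60, rounded up to 2557834; 2,557,834 required, 2,558,142 in favor — approved.
Class III: 3/5 of 354663 = 212797.80, rounded up to 212798; 212,798 required, 212,798 in favor — approved.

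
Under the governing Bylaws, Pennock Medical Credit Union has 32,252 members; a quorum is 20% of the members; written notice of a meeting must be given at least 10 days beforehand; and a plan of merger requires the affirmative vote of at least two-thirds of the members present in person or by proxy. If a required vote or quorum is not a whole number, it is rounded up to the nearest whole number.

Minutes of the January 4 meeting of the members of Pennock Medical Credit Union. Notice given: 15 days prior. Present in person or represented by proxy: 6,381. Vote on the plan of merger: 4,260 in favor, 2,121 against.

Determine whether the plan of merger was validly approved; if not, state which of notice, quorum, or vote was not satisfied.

Notice: 15 days given; 10 required. Satisfied.
Quorum: 20% of 32,252 = 6,450.40, rounded up to 6,451; 6,381 present. Not satisfied.
Vote: requires two-thirds of those present (6,381); 2/3 of 6381 = 4254, so 4,254 needed; 4,260 in favor. Satisfied.

Invalid — quorum requirement not satisfied.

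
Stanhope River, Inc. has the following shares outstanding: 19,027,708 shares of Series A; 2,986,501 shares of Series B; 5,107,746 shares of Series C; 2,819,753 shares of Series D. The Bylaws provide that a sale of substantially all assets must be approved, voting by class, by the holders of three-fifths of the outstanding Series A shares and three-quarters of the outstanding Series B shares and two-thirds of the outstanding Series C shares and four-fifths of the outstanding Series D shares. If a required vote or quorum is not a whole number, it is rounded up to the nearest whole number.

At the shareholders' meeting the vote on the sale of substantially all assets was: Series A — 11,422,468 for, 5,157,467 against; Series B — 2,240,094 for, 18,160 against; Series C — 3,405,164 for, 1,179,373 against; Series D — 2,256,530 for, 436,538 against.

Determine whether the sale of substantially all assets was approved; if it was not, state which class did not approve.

Approved — every class gave the required vote.

Series A: 3/5 of 19027708 = 11416624.80, rounded up to 11416625; 11,416,625 required, 11,422,468 in favor — approved.
Series B: 3/4 of 2986501 = 2239875.75, rounded up to 2239876; 2,239,876 required, 2,240,094 in favor — approved.
Series C: 2/3 of 5107746 = 3405164; 3,405,164 required, 3,405,164 in favor — approved.
Series D: 4/5 of 2819753 = 2255802.40, rounded up to 2255803; 2,255,803 required, 2,256,530 in favor — approved.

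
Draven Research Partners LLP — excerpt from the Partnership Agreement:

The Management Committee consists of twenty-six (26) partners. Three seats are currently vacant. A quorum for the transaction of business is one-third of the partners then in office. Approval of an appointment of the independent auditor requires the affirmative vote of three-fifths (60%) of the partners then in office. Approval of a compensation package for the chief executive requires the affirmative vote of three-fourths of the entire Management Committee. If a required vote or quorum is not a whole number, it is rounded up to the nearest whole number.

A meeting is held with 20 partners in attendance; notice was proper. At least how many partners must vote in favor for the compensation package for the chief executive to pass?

The compensation package for the chief executive requires three-fourths of the entire Management Committee (26).
3/4 of 26 = 19.50, rounded up to 20.

20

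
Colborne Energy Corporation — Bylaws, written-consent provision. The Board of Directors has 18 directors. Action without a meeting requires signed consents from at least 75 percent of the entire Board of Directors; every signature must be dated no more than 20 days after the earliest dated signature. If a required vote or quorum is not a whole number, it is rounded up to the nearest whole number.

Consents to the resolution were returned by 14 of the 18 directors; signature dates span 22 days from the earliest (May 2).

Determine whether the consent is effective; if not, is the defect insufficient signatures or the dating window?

Signatures required: at least 75 percent of 18 — 3/4 of 18 = 13.50, rounded up to 14, so 14 needed; 14 signed. Sufficient.
Dating window: the latest signature is 22 days after the earliest; the limit is 20 days. Outside the window.

Not effective — dating-window requirement not satisfied.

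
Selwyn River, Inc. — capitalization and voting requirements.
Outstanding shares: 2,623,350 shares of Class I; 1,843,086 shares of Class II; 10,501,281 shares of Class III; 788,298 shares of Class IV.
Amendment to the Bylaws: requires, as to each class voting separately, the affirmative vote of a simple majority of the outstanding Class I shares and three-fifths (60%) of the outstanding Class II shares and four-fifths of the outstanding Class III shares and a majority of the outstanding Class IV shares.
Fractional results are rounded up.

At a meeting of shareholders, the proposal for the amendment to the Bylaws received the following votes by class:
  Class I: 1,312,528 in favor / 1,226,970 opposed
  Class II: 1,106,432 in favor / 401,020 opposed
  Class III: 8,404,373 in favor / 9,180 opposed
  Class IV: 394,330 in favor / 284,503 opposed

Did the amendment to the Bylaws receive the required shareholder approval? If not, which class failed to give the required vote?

Class I: a majority of 2623350 is 1311676; 1,311,676 required, 1,312,528 in favor — approved.
Class II: 3/5 of 1843086 = 1105851.60, rounded up to 1105852; 1,105,852 required, 1,106,432 in favor — approved.
Class III: 4/5 of 10501281 = 8401024.80, rounded up to 8401025; 8,401,025 required, 8,404,373 in favor — approved.
Class IV: a majority of 788298 is 394150; 394,150 required, 394,330 in favor — approved.

Approved — every class gave the required vote.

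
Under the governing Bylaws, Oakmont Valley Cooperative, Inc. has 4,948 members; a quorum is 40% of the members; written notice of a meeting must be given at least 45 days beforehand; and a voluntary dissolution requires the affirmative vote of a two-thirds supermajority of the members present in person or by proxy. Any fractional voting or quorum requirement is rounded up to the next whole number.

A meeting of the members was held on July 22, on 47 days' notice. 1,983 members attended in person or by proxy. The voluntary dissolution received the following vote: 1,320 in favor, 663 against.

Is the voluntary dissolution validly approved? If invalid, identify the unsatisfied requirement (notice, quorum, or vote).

Invalid — vote requirement not satisfied.

Notice: 47 days given; 45 required. Satisfied.
Quorum: 40% of 4,948 = 1,979.20, rounded up to 1,980; 1,983 present. Satisfied.
Vote: requires two-thirds of those present (1,983); 2/3 of 1983 = 1322, so 1,322 needed; 1,320 in favor. Not satisfied.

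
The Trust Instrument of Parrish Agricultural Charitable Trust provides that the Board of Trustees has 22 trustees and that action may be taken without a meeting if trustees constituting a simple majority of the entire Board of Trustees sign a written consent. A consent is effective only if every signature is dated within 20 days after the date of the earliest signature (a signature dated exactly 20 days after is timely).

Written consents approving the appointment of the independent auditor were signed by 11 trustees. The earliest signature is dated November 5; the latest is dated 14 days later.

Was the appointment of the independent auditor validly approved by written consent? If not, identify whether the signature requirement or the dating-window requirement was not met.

Signatures required: a simple majority of 22 — a majority of 22 is 12, so 12 needed; 11 signed. Insufficient.
Dating window: the latest signature is 14 days after the earliest; the limit is 20 days. Within the window.

Not effective — insufficient signatures.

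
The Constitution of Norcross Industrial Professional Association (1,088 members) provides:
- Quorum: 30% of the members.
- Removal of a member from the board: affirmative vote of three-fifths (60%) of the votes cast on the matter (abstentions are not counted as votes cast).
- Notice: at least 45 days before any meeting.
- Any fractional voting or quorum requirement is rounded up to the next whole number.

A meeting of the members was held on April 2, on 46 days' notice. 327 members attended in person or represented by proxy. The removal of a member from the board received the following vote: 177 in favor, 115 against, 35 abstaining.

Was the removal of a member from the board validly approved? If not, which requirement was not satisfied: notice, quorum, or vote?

Valid — all requirements satisfied.

Notice: 46 days given; 45 required. Satisfied.
Quorum: 30% of 1,088 = 326.40, rounded up to 327; 327 present. Satisfied.
Vote: requires three-fifths of the votes cast (327 − 35 abstaining = 292); 3/5 of 292 = 175.20, rounded up to 176, so 176 needed; 177 in favor. Satisfied.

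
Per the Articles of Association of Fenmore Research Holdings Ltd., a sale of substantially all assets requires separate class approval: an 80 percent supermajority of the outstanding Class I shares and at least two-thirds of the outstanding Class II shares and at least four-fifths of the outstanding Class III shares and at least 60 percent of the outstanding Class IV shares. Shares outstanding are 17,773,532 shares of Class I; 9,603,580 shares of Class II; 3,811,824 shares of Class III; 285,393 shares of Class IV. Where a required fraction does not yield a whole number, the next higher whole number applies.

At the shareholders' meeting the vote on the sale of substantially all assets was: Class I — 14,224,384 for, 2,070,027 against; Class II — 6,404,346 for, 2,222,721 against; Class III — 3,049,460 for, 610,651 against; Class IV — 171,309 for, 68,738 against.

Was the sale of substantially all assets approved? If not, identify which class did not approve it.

Approved — every class gave the required vote.

Class I: 4/5 of 17773532 = 14218825.60, rounded up to 14218826; 14,218,826 required, 14,224,384 in favor — approved.
Class II: 2/3 of 9603580 = 6402386.67, rounded up to 6402387; 6,402,387 required, 6,404,346 in favor — approved.
Class III: 4/5 of 3811824 = 3049459.20, rounded up to 3049460; 3,049,460 required, 3,049,460 in favor — approved.
Class IV: 3/5 of 285393 = 171235.80, rounded up to 171236; 171,236 required, 171,309 in favor — approved.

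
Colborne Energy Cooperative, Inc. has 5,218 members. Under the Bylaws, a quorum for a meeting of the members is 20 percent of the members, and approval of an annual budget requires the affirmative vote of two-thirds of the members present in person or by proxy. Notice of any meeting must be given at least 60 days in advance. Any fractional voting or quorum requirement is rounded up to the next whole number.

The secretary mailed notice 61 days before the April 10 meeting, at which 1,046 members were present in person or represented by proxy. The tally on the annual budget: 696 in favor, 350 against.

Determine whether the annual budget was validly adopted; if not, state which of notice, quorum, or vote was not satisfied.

Invalid — vote requirement not satisfied.

Notice: 61 days given; 60 required. Satisfied.
Quorum: 20% of 5,218 = 1,043.60, rounded up to 1,044; 1,046 present. Satisfied.
Vote: requires two-thirds of those present (1,046); 2/3 of 1046 = 697.33, rounded up to 698, so 698 needed; 696 in favor. Not satisfied.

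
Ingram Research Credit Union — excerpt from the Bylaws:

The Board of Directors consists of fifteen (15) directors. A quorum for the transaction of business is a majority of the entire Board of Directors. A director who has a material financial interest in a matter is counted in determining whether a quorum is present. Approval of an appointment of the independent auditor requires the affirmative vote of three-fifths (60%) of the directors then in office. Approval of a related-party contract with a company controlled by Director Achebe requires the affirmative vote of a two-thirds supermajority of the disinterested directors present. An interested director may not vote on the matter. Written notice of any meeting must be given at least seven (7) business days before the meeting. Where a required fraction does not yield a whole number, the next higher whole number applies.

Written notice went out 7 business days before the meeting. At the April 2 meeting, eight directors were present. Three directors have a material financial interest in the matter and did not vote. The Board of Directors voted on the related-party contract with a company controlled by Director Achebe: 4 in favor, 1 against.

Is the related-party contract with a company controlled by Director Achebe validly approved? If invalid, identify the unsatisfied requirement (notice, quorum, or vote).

Valid — all requirements satisfied.

Notice: 7 business days given; 7 required (7 ≥ 7). Satisfied.
Quorum: 8 present (interested directors count toward quorum); quorum is 8. Satisfied.
Vote: the related-party contract with a company controlled by Director Achebe requires two-thirds of the disinterested directors present (8 − 3 = 5). 2/3 of 5 = 3.33, rounded up to 4, so 4 affirmative votes are needed; 4 voted in favor. Satisfied.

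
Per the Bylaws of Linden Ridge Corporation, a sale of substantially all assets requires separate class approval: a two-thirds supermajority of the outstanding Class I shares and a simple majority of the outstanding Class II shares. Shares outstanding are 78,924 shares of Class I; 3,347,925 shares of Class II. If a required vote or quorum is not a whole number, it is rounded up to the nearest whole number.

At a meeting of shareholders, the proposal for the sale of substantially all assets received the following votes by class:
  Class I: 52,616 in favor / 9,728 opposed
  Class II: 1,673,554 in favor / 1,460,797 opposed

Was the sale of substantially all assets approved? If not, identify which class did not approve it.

Not approved — the Class II shares did not give the required vote.

Class I: 2/3 of 78924 = 52616; 52,616 required, 52,616 in favor — approved.
Class II: a majority of 3347925 is 1673963; 1,673,963 required, 1,673,554 in favor — not approved.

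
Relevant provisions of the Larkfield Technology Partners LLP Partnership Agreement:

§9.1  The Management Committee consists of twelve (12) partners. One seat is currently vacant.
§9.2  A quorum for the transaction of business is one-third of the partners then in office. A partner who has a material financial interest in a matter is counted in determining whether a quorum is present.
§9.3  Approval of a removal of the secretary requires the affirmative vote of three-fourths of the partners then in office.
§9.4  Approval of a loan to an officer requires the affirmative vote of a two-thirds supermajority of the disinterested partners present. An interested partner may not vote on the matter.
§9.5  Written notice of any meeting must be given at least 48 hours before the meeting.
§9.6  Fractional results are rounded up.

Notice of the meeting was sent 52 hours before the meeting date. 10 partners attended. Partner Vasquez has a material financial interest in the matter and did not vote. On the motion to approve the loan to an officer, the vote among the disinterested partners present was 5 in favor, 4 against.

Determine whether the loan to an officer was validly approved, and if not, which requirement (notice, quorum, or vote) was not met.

Notice: 52 hours given; 48 required (52 ≥ 48). Satisfied.
Quorum: 10 present (interested partners count toward quorum); quorum is 4. Satisfied.
Vote: the loan to an officer requires two-thirds of the disinterested partners present (10 − 1 = 9). 2/3 of 9 = 6, so 6 affirmative votes are needed; 5 voted in favor. Not satisfied.

Invalid — vote requirement not satisfied.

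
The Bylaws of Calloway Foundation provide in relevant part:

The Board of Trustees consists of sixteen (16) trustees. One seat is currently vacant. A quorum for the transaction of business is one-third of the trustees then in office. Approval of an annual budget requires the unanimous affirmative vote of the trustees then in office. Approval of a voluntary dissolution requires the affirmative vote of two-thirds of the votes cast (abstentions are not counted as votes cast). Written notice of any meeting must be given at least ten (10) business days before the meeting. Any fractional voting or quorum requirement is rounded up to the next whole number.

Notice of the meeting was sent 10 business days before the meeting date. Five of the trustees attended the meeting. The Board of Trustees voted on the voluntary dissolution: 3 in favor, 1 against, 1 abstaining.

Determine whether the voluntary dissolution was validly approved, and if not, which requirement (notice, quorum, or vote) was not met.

Notice: 10 business days given; 10 required (10 ≥ 10). Satisfied.
Quorum: 5 present; quorum is 5. Satisfied.
Vote: the voluntary dissolution requires two-thirds of the votes cast (5 present − 1 abstaining = 4). 2/3 of 4 = 2.67, rounded up to 3, so 3 affirmative votes are needed; 3 voted in favor. Satisfied.

Valid — all requirements satisfied.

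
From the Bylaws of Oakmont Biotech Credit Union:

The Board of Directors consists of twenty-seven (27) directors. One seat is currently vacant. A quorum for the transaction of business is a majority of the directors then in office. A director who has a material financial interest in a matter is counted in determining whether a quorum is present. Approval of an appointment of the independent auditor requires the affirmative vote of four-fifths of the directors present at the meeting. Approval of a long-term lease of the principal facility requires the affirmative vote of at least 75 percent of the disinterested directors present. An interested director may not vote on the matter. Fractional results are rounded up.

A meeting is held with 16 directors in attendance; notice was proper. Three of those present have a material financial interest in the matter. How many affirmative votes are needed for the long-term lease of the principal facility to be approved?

The long-term lease of the principal facility requires three-fourths of the disinterested directors present (16 − 3 = 13).
3/4 of 13 = 9.75, rounded up to 10.

10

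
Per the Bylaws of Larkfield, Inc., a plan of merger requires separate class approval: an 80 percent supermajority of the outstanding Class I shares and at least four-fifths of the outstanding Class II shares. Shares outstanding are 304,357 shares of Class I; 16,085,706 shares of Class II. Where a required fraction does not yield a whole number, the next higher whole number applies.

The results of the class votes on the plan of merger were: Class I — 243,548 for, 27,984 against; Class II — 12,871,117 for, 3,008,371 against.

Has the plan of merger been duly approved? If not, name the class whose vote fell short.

Class I: 4/5 of 304357 = 243485.60, rounded up to 243486; 243,486 required, 243,548 in favor — approved.
Class II: 4/5 of 16085706 = 12868564.80, rounded up to 12868565; 12,868,565 required, 12,871,117 in favor — approved.

Approved — every class gave the required vote.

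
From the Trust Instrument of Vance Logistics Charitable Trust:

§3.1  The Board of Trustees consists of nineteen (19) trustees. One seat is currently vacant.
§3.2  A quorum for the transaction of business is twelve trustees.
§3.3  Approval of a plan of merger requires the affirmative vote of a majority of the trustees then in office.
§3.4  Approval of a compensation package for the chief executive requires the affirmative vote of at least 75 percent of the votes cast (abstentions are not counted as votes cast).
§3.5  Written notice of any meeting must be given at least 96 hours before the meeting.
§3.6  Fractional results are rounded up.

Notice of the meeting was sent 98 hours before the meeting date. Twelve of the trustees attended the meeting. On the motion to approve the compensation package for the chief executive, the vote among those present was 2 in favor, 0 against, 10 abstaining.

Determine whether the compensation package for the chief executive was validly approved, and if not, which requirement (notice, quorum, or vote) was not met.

Valid — all requirements satisfied.

Notice: 98 hours given; 96 required (98 ≥ 96). Satisfied.
Quorum: 12 present; quorum is 12. Satisfied.
Vote: the compensation package for the chief executive requires three-fourths of the votes cast (12 present − 10 abstaining = 2). 3/4 of 2 = 1.50, rounded up to 2, so 2 affirmative votes are needed; 2 voted in favor. Satisfied.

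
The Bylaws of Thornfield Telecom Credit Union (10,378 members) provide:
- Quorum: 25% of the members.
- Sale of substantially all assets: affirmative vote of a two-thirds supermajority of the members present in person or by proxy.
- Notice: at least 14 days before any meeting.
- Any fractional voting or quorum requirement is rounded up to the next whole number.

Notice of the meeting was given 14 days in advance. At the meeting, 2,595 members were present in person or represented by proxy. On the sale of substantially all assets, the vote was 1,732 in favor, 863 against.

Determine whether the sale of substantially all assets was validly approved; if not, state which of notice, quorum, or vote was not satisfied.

Valid — all requirements satisfied.

Notice: 14 days given; 14 required. Satisfied.
Quorum: 25% of 10,378 = 2,594.50, rounded up to 2,595; 2,595 present. Satisfied.
Vote: requires two-thirds of those present (2,595); 2/3 of 2595 = 1730, so 1,730 needed; 1,732 in favor. Satisfied.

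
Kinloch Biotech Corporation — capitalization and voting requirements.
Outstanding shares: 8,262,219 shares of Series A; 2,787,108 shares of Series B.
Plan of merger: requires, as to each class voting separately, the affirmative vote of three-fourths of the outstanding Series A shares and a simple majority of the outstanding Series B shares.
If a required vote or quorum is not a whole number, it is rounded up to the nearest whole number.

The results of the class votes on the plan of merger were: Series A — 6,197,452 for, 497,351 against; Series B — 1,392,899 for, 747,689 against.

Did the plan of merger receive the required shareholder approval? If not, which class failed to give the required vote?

Not approved — the Series B shares did not give the required vote.

Series A: 3/4 of 8262219 = 6196664.25, rounded up to 6196665; 6,196,665 required, 6,197,452 in favor — approved.
Series B: a majority of 2787108 is 1393555; 1,393,555 required, 1,392,899 in favor — not approved.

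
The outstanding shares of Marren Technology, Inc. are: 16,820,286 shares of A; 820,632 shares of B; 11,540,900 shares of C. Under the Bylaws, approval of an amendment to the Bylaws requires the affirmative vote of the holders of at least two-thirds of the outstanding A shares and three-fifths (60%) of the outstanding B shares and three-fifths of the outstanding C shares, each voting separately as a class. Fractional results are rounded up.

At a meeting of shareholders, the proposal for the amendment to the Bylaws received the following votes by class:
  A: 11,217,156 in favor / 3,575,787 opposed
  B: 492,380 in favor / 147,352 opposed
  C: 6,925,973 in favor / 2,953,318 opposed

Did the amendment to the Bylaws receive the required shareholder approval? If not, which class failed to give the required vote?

Approved — every class gave the required vote.

A: 2/3 of 16820286 = 11213524; 11,213,524 required, 11,217,156 in favor — approved.
B: 3/5 of 820632 = 492379.20, rounded up to 492380; 492,380 required, 492,380 in favor — approved.
C: 3/5 of 11540900 = 6924540; 6,924,540 required, 6,925,973 in favor — approved.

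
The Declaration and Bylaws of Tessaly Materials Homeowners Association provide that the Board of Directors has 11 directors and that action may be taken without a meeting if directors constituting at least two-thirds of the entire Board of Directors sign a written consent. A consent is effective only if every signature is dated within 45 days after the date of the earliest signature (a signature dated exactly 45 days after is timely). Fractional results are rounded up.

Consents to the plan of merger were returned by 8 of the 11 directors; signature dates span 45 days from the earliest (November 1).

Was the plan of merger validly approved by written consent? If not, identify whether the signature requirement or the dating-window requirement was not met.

Signatures required: at least two-thirds of 11 — 2/3 of 11 = 7.33, rounded up to 8, so 8 needed; 8 signed. Sufficient.
Dating window: the latest signature is 45 days after the earliest; the limit is 45 days. Within the window.

Effective — both the signature and dating-window requirements are satisfied.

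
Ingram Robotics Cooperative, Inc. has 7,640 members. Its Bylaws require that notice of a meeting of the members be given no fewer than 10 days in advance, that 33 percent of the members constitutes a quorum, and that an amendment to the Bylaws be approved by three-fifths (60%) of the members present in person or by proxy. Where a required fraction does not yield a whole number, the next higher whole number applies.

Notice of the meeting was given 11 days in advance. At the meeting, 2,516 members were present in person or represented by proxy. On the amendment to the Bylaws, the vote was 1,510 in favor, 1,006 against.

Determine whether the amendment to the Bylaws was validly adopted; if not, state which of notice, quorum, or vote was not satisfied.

Invalid — quorum requirement not satisfied.

Notice: 11 days given; 10 required. Satisfied.
Quorum: 33% of 7,640 = 2,521.20, rounded up to 2,522; 2,516 present. Not satisfied.
Vote: requires three-fifths of those present (2,516); 3/5 of 2516 = 1509.60, rounded up to 1510, so 1,510 needed; 1,510 in favor. Satisfied.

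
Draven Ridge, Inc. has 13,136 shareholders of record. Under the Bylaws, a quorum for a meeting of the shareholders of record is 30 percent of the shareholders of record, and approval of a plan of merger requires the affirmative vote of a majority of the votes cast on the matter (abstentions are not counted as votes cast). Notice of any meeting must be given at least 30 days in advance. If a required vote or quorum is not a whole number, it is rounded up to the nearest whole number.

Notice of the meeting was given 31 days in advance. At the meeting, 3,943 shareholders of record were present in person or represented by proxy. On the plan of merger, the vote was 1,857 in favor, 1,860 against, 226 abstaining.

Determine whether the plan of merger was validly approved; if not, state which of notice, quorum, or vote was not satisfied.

Invalid — vote requirement not satisfied.

Notice: 31 days given; 30 required. Satisfied.
Quorum: 30% of 13,136 = 3,940.80, rounded up to 3,941; 3,943 present. Satisfied.
Vote: requires a majority of the votes cast (3,943 − 226 abstaining = 3,717); a majority of 3717 is 1859, so 1,859 needed; 1,857 in favor. Not satisfied.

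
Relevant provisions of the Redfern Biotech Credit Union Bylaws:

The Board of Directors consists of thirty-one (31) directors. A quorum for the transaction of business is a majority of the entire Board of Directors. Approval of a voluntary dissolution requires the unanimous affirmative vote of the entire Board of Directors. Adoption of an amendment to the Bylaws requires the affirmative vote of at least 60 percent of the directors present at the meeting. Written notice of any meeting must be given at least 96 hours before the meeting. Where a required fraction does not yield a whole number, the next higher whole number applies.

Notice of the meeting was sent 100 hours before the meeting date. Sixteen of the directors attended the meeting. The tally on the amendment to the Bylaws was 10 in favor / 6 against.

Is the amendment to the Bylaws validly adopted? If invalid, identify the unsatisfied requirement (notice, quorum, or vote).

Notice: 100 hours given; 96 required (100 ≥ 96). Satisfied.
Quorum: 16 present; quorum is 16. Satisfied.
Vote: the amendment to the Bylaws requires three-fifths of the directors present (16). 3/5 of 16 = 9.60, rounded up to 10, so 10 affirmative votes are needed; 10 voted in favor. Satisfied.

Valid — all requirements satisfied.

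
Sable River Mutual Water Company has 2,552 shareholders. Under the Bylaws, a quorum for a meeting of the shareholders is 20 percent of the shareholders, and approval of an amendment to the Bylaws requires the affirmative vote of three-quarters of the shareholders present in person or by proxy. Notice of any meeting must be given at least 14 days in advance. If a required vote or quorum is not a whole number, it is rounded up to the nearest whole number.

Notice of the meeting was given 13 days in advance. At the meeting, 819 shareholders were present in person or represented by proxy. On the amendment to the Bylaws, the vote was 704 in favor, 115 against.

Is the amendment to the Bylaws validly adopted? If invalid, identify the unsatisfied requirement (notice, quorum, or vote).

Invalid — notice requirement not satisfied.

Notice: 13 days given; 14 required. Not satisfied.
Quorum: 20% of 2,552 = 510.40, rounded up to 511; 819 present. Satisfied.
Vote: requires three-fourths of those present (819); 3/4 of 819 = 614.25, rounded up to 615, so 615 needed; 704 in favor. Satisfied.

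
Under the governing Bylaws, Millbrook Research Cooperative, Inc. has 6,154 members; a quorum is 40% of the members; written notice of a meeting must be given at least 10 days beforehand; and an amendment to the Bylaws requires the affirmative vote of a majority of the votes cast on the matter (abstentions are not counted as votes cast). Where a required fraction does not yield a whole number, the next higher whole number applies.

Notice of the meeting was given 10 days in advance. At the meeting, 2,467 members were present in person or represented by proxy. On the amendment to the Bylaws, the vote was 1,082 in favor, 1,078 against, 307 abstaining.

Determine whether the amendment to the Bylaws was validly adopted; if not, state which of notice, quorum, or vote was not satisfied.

Notice: 10 days given; 10 required. Satisfied.
Quorum: 40% of 6,154 = 2,461.60, rounded up to 2,462; 2,467 present. Satisfied.
Vote: requires a majority of the votes cast (2,467 − 307 abstaining = 2,160); a majority of 2160 is 1081, so 1,081 needed; 1,082 in favor. Satisfied.

Valid — all requirements satisfied.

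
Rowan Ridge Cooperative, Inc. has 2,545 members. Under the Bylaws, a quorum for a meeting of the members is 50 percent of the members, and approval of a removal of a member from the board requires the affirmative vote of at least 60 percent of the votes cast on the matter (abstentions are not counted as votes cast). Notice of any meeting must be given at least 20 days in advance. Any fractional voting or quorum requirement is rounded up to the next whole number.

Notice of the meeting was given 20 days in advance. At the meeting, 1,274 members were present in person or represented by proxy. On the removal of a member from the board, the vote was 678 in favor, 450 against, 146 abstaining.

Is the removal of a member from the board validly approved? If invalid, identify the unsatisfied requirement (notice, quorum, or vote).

Notice: 20 days given; 20 required. Satisfied.
Quorum: 50% of 2,545 = 1,272.50, rounded up to 1,273; 1,274 present. Satisfied.
Vote: requires three-fifths of the votes cast (1,274 − 146 abstaining = 1,128); 3/5 of 1128 = 676.80, rounded up to 677, so 677 needed; 678 in favor. Satisfied.

Valid — all requirements satisfied.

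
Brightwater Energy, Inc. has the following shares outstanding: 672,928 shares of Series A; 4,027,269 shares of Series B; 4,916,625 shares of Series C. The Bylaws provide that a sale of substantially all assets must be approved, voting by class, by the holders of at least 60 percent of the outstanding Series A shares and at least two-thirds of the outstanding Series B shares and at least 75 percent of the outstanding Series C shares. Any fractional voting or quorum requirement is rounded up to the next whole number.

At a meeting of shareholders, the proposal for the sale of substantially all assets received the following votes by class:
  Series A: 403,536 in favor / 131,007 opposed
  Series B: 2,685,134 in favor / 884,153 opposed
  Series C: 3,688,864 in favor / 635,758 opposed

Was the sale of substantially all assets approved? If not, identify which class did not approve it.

Series A: 3/5 of 672928 = 403756.80, rounded up to 403757; 403,757 required, 403,536 in favor — not approved.
Series B: 2/3 of 4027269 = 2684846; 2,684,846 required, 2,685,134 in favor — approved.
Series C: 3/4 of 4916625 = 3687468.75, rounded up to 3687469; 3,687,469 required, 3,688,864 in favor — approved.

Not approved — the Series A shares did not give the required vote.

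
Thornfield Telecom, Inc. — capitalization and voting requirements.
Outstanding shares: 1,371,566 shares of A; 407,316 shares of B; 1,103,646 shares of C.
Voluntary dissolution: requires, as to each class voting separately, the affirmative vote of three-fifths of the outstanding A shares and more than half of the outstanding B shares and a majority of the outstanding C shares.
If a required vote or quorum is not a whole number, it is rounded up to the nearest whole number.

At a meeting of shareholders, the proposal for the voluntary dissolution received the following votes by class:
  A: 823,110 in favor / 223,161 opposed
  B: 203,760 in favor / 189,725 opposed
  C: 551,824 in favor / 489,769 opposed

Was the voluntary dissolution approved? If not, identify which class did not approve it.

A: 3/5 of 1371566 = 822939.60, rounded up to 822940; 822,940 required, 823,110 in favor — approved.
B: a majority of 407316 is 203659; 203,659 required, 203,760 in favor — approved.
C: a majority of 1103646 is 551824; 551,824 required, 551,824 in favor — approved.

Approved — every class gave the required vote.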